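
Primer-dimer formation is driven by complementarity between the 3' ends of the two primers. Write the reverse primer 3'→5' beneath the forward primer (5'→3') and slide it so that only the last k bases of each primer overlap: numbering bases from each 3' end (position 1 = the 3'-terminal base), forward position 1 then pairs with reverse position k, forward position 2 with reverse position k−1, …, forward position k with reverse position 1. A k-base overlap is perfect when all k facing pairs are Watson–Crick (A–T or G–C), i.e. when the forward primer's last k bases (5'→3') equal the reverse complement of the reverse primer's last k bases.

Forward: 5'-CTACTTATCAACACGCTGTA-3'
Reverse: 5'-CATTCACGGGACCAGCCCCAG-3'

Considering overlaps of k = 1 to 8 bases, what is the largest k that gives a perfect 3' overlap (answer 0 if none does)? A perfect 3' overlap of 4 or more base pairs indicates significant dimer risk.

Longest perfect overlap: 0 complementary base pairs; below the dimer-risk threshold (threshold 4).

Last 8 bases (5'→3') — forward …ACGCTGTA, reverse …AGCCCCAG.
Reverse complement of the reverse primer's last 8 bases: CTGGGGCT; its first k bases are the reverse complement of the reverse primer's last k bases, so a perfect k-base overlap needs the forward primer's last k bases to equal them.
Comparing (forward last k vs required): k=1: A vs C ✗; k=2: TA vs CT ✗; k=3: GTA vs CTG ✗; k=4: TGTA vs CTGG ✗; k=5: CTGTA vs CTGGG ✗; k=6: GCTGTA vs CTGGGG ✗; k=7: CGCTGTA vs CTGGGGC ✗; k=8: ACGCTGTA vs CTGGGGCT ✗.
No overlap length from 1 to 8 is perfect, so the longest perfect 3' overlap is 0.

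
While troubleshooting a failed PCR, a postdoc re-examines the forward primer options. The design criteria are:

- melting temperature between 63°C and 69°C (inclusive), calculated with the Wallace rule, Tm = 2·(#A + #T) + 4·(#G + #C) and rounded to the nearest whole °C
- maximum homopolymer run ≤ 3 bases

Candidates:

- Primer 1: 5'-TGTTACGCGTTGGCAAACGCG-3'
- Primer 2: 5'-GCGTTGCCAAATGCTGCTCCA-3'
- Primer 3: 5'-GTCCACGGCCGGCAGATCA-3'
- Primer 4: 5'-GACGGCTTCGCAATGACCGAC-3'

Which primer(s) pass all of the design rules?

Primer 1, Primer 2, Primer 3 and Primer 4.

Primer 1 (21 nt, A=4 T=5 G=7 C=5): Tm = 2·9 + 4·12 = 66°C ✓; longest run = 3 ✓ — passes.
Primer 2 (21 nt, A=4 T=5 G=5 C=7): Tm = 2·9 + 4·12 = 66°C ✓; longest run = 3 ✓ — passes.
Primer 3 (19 nt, A=4 T=2 G=6 C=7): Tm = 2·6 + 4·13 = 64°C ✓; longest run = 2 ✓ — passes.
Primer 4 (21 nt, A=5 T=3 G=6 C=7): Tm = 2·8 + 4·13 = 68°C ✓; longest run = 2 ✓ — passes.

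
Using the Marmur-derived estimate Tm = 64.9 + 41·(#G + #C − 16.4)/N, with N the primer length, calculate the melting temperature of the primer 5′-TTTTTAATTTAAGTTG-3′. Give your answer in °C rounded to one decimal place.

28.0°C

Base counts: A=4, T=10, G=2, C=0; G+C = 2, N = 16.
Tm = 64.9 + 41·(2 − 16.4)/16 = 64.9 + -590.40/16 = 28.0°C.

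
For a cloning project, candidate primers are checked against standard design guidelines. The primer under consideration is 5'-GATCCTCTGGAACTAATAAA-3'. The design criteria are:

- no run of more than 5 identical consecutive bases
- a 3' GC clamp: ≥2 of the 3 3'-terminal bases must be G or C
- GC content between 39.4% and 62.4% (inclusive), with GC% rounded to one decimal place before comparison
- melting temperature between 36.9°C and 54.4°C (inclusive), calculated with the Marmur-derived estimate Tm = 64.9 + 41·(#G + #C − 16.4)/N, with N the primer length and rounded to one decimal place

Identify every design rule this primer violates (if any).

Base counts: A=8, T=5, G=3, C=4 (length 20).
homopolymer run: longest run = 3 ✓
GC clamp: 3' end AAA has 0 G/C, need ≥2 ✗
GC content: GC 7/20 = 35.0%, outside 39.4–62.4% ✗
Tm: Tm = 64.9 + 41·(7 − 16.4)/20 = 45.6°C ✓

Fails: GC clamp, GC content.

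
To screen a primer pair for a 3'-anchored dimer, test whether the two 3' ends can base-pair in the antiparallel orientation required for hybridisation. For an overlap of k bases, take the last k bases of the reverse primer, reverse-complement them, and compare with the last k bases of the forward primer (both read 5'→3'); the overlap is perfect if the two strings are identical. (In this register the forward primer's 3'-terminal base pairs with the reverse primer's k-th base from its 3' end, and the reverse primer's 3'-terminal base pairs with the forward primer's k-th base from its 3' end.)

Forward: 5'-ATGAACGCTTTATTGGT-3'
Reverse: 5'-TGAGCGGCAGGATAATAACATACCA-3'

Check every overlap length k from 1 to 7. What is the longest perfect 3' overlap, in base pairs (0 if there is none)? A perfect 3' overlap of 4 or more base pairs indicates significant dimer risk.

Last 7 bases (5'→3') — forward …TATTGGT, reverse …CATACCA.
Reverse complement of the reverse primer's last 7 bases: TGGTATG; its first k bases are the reverse complement of the reverse primer's last k bases, so a perfect k-base overlap needs the forward primer's last k bases to equal them.
Comparing (forward last k vs required): k=1: T vs T ✓; k=2: GT vs TG ✗; k=3: GGT vs TGG ✗; k=4: TGGT vs TGGT ✓; k=5: TTGGT vs TGGTA ✗; k=6: ATTGGT vs TGGTAT ✗; k=7: TATTGGT vs TGGTATG ✗.
Perfect overlaps at k = 1, 4; the largest is 4.

Longest perfect overlap: 4 complementary base pairs; significant dimer risk (threshold 4).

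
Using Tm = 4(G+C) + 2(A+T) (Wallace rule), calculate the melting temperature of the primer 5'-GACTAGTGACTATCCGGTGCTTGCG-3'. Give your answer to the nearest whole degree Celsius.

Base counts: A=4, T=7, G=8, C=6 (length 25).
Tm = 2·(4+7) + 4·(8+6) = 2·11 + 4·14 = 22 + 56 = 78°C.

78°C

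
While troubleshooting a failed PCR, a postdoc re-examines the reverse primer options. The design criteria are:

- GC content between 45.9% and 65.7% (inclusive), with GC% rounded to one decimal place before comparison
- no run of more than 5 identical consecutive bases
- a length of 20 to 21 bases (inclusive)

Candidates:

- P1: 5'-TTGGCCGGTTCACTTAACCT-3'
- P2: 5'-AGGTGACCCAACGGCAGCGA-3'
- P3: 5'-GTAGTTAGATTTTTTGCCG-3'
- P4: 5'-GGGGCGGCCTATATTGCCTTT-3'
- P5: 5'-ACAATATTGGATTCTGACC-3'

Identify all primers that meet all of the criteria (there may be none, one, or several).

P1 (20 nt, A=3 T=7 G=4 C=6): GC 10/20 = 50.0% ✓; longest run = 2 ✓; length 20 ✓ — passes.
P2 (20 nt, A=6 T=1 G=7 C=6): GC 13/20 = 65.0% ✓; longest run = 3 ✓; length 20 ✓ — passes.
P3 (19 nt, A=3 T=9 G=5 C=2): GC 7/19 = 36.8%, outside 45.9–65.7% ✗; longest run = 6, exceeds 5 ✗; length 19, outside 20–21 ✗ — fails.
P4 (21 nt, A=2 T=7 G=7 C=5): GC 12/21 = 57.1% ✓; longest run = 4 ✓; length 21 ✓ — passes.
P5 (19 nt, A=6 T=6 G=3 C=4): GC 7/19 = 36.8%, outside 45.9–65.7% ✗; longest run = 2 ✓; length 19, outside 20–21 ✗ — fails.

P1, P2 and P4.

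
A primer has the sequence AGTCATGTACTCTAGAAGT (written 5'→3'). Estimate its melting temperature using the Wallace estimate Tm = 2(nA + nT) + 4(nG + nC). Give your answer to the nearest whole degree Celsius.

52°C

Base counts: A=6, T=6, G=4, C=3 (length 19).
Tm = 2·(6+6) + 4·(4+3) = 2·12 + 4·7 = 24 + 28 = 52°C.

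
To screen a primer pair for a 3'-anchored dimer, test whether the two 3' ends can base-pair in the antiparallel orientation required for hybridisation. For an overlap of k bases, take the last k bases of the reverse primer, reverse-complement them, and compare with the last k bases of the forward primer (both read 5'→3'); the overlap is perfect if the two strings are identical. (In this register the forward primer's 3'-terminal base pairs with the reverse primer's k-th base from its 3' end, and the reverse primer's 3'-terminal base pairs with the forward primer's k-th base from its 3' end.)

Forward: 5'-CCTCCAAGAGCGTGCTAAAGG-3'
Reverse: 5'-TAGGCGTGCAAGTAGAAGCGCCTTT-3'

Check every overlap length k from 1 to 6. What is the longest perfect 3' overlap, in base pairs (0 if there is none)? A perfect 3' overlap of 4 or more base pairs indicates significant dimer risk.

Longest perfect overlap: 5 complementary base pairs; significant dimer risk (threshold 4).

Last 6 bases (5'→3') — forward …TAAAGG, reverse …GCCTTT.
Reverse complement of the reverse primer's last 6 bases: AAAGGC; its first k bases are the reverse complement of the reverse primer's last k bases, so a perfect k-base overlap needs the forward primer's last k bases to equal them.
Comparing (forward last k vs required): k=1: G vs A ✗; k=2: GG vs AA ✗; k=3: AGG vs AAA ✗; k=4: AAGG vs AAAG ✗; k=5: AAAGG vs AAAGG ✓; k=6: TAAAGG vs AAAGGC ✗.
Only k = 5 is perfect, so the longest perfect 3' overlap is 5.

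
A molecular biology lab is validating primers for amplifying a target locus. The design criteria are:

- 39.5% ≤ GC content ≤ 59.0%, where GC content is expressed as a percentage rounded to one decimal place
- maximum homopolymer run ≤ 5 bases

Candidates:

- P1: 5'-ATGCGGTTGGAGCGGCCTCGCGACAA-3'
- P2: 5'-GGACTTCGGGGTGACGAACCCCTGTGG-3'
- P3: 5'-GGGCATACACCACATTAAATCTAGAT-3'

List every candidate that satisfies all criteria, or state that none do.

None of the candidates satisfy all criteria.

P1 (26 nt, A=5 T=4 G=10 C=7): GC 17/26 = 65.4%, outside 39.5–59.0% ✗; longest run = 2 ✓ — fails.
P2 (27 nt, A=4 T=5 G=11 C=7): GC 18/27 = 66.7%, outside 39.5–59.0% ✗; longest run = 4 ✓ — fails.
P3 (26 nt, A=10 T=6 G=4 C=6): GC 10/26 = 38.5%, outside 39.5–59.0% ✗; longest run = 3 ✓ — fails.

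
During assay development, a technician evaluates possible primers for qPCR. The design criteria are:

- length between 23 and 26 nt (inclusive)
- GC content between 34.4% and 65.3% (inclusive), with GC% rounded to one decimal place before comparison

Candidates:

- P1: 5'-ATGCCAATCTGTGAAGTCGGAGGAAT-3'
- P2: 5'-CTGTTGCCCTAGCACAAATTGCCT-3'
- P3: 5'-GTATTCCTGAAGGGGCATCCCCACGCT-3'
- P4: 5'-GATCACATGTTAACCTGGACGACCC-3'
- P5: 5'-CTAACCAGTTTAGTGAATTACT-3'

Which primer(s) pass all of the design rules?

P1, P2 and P4.

P1 (26 nt, A=8 T=6 G=8 C=4): length 26 ✓; GC 12/26 = 46.2% ✓ — passes.
P2 (24 nt, A=5 T=7 G=4 C=8): length 24 ✓; GC 12/24 = 50.0% ✓ — passes.
P3 (27 nt, A=5 T=6 G=7 C=9): length 27, outside 23–26 ✗; GC 16/27 = 59.3% ✓ — fails.
P4 (25 nt, A=7 T=5 G=5 C=8): length 25 ✓; GC 13/25 = 52.0% ✓ — passes.
P5 (22 nt, A=7 T=8 G=3 C=4): length 22, outside 23–26 ✗; GC 7/22 = 31.8%, outside 34.4–65.3% ✗ — fails.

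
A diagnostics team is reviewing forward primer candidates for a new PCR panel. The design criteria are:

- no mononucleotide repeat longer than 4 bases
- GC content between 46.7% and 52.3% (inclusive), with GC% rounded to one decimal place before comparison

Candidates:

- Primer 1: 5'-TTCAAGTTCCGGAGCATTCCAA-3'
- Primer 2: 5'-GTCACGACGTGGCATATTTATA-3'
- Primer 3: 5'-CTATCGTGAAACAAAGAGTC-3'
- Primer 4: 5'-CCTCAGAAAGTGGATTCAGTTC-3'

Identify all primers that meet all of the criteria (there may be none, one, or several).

None of the candidates satisfy all criteria.

Primer 1 (22 nt, A=6 T=6 G=4 C=6): longest run = 2 ✓; GC 10/22 = 45.5%, outside 46.7–52.3% ✗ — fails.
Primer 2 (22 nt, A=6 T=7 G=5 C=4): longest run = 3 ✓; GC 9/22 = 40.9%, outside 46.7–52.3% ✗ — fails.
Primer 3 (20 nt, A=8 T=4 G=4 C=4): longest run = 3 ✓; GC 8/20 = 40.0%, outside 46.7–52.3% ✗ — fails.
Primer 4 (22 nt, A=6 T=6 G=5 C=5): longest run = 3 ✓; GC 10/22 = 45.5%, outside 46.7–52.3% ✗ — fails.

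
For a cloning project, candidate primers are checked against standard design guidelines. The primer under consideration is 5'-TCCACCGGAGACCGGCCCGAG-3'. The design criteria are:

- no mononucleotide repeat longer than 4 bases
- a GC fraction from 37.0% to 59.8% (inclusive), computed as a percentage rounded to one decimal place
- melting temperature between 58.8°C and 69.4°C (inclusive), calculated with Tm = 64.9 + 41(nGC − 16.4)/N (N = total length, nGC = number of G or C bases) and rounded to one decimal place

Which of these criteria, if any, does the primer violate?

Fails: GC content.

Base counts: A=4, T=1, G=7, C=9 (length 21).
homopolymer run: longest run = 3 ✓
GC content: GC 16/21 = 76.2%, outside 37.0–59.8% ✗
Tm: Tm = 64.9 + 41·(16 − 16.4)/21 = 64.1°C ✓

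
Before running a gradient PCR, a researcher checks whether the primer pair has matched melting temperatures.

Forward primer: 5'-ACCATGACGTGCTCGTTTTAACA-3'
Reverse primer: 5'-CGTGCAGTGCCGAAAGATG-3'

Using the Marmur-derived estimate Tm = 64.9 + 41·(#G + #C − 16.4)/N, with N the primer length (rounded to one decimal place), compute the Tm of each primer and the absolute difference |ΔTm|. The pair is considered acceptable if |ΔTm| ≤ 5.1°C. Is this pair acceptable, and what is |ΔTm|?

Forward: G+C = 10, N = 23 → Tm = 64.9 + 41·(10 − 16.4)/23 = 53.5°C.
Reverse: G+C = 11, N = 19 → Tm = 64.9 + 41·(11 − 16.4)/19 = 53.2°C.
|ΔTm| = |53.5 − 53.2| = 0.3°C, ≤ 5.1°C.

|ΔTm| = 0.3°C; the pair is acceptable.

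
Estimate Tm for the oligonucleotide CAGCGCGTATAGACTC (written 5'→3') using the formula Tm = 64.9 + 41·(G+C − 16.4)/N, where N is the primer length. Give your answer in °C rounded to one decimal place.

45.9°C

Base counts: A=4, T=3, G=4, C=5; G+C = 9, N = 16.
Tm = 64.9 + 41·(9 − 16.4)/16 = 64.9 + -303.40/16 = 45.9°C.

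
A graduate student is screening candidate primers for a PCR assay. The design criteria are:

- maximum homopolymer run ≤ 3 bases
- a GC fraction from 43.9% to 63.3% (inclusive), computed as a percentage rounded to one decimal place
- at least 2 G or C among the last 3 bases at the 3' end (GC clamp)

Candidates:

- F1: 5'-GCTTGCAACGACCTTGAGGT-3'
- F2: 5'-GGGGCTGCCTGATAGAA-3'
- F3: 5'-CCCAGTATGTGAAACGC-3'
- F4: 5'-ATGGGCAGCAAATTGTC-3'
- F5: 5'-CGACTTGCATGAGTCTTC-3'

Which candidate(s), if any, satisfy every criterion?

F1 (20 nt, A=4 T=5 G=6 C=5): longest run = 2 ✓; GC 11/20 = 55.0% ✓; 3' end GGT has 2 G/C ✓ — passes.
F2 (17 nt, A=4 T=3 G=7 C=3): longest run = 4, exceeds 3 ✗; GC 10/17 = 58.8% ✓; 3' end GAA has 1 G/C, need ≥2 ✗ — fails.
F3 (17 nt, A=5 T=3 G=4 C=5): longest run = 3 ✓; GC 9/17 = 52.9% ✓; 3' end CGC has 3 G/C ✓ — passes.
F4 (17 nt, A=5 T=4 G=5 C=3): longest run = 3 ✓; GC 8/17 = 47.1% ✓; 3' end GTC has 2 G/C ✓ — passes.
F5 (18 nt, A=3 T=6 G=4 C=5): longest run = 2 ✓; GC 9/18 = 50.0% ✓; 3' end TTC has 1 G/C, need ≥2 ✗ — fails.

F1, F3 and F4.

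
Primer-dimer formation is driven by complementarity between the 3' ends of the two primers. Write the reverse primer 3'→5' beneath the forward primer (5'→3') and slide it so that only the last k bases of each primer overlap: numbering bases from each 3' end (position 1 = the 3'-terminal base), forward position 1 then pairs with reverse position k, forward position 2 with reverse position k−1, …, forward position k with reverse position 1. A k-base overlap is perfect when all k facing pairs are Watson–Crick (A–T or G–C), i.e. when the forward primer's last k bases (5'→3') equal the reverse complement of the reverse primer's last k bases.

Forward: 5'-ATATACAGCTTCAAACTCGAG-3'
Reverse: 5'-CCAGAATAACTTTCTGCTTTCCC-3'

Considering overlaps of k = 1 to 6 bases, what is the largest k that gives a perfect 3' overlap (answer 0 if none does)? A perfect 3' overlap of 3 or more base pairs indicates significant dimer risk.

Longest perfect overlap: 1 complementary base pair; below the dimer-risk threshold (threshold 3).

Last 6 bases (5'→3') — forward …CTCGAG, reverse …TTTCCC.
Reverse complement of the reverse primer's last 6 bases: GGGAAA; its first k bases are the reverse complement of the reverse primer's last k bases, so a perfect k-base overlap needs the forward primer's last k bases to equal them.
Comparing (forward last k vs required): k=1: G vs G ✓; k=2: AG vs GG ✗; k=3: GAG vs GGG ✗; k=4: CGAG vs GGGA ✗; k=5: TCGAG vs GGGAA ✗; k=6: CTCGAG vs GGGAAA ✗.
Only k = 1 is perfect, so the longest perfect 3' overlap is 1.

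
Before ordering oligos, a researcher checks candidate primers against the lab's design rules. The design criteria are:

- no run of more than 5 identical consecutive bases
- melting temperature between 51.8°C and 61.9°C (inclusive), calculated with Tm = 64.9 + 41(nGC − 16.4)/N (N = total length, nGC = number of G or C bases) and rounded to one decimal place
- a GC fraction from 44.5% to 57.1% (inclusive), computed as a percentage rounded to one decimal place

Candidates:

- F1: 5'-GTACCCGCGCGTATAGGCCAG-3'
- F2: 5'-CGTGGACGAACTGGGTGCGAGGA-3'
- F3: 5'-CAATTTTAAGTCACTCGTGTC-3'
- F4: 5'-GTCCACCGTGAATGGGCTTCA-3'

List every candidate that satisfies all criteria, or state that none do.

F1 (21 nt, A=4 T=3 G=7 C=7): longest run = 3 ✓; Tm = 64.9 + 41·(14 − 16.4)/21 = 60.2°C ✓; GC 14/21 = 66.7%, outside 44.5–57.1% ✗ — fails.
F2 (23 nt, A=5 T=3 G=11 C=4): longest run = 3 ✓; Tm = 64.9 + 41·(15 − 16.4)/23 = 62.4°C, outside 51.8–61.9°C ✗; GC 15/23 = 65.2%, outside 44.5–57.1% ✗ — fails.
F3 (21 nt, A=5 T=8 G=3 C=5): longest run = 4 ✓; Tm = 64.9 + 41·(8 − 16.4)/21 = 48.5°C, outside 51.8–61.9°C ✗; GC 8/21 = 38.1%, outside 44.5–57.1% ✗ — fails.
F4 (21 nt, A=4 T=5 G=6 C=6): longest run = 3 ✓; Tm = 64.9 + 41·(12 − 16.4)/21 = 56.3°C ✓; GC 12/21 = 57.1% ✓ — passes.

F4 only.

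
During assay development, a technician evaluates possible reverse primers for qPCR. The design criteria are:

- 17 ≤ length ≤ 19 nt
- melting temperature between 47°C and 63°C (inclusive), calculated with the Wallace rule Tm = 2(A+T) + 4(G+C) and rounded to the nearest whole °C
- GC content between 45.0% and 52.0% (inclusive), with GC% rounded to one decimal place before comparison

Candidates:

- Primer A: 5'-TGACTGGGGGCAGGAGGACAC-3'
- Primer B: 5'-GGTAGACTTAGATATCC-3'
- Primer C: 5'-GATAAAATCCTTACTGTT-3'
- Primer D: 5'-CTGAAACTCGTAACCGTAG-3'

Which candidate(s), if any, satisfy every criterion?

Primer A (21 nt, A=5 T=2 G=10 C=4): length 21, outside 17–19 ✗; Tm = 2·7 + 4·14 = 70°C, outside 47–63°C ✗; GC 14/21 = 66.7%, outside 45.0–52.0% ✗ — fails.
Primer B (17 nt, A=5 T=5 G=4 C=3): length 17 ✓; Tm = 2·10 + 4·7 = 48°C ✓; GC 7/17 = 41.2%, outside 45.0–52.0% ✗ — fails.
Primer C (18 nt, A=6 T=7 G=2 C=3): length 18 ✓; Tm = 2·13 + 4·5 = 46°C, outside 47–63°C ✗; GC 5/18 = 27.8%, outside 45.0–52.0% ✗ — fails.
Primer D (19 nt, A=6 T=4 G=4 C=5): length 19 ✓; Tm = 2·10 + 4·9 = 56°C ✓; GC 9/19 = 47.4% ✓ — passes.

Primer D only.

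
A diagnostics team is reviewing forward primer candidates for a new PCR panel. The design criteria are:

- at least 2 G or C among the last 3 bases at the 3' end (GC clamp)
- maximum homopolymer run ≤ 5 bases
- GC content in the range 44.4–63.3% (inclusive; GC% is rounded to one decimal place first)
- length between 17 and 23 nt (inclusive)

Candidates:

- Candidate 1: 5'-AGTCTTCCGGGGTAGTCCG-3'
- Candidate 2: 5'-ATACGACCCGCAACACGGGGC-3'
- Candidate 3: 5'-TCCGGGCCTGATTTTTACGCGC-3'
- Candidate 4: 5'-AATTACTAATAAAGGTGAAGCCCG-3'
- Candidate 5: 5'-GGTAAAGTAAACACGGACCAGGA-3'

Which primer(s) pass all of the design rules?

Candidate 1, Candidate 3 and Candidate 5.

Candidate 1 (19 nt, A=2 T=5 G=7 C=5): 3' end CCG has 3 G/C ✓; longest run = 4 ✓; GC 12/19 = 63.2% ✓; length 19 ✓ — passes.
Candidate 2 (21 nt, A=6 T=1 G=6 C=8): 3' end GGC has 3 G/C ✓; longest run = 4 ✓; GC 14/21 = 66.7%, outside 44.4–63.3% ✗; length 21 ✓ — fails.
Candidate 3 (22 nt, A=2 T=7 G=6 C=7): 3' end CGC has 3 G/C ✓; longest run = 5 ✓; GC 13/22 = 59.1% ✓; length 22 ✓ — passes.
Candidate 4 (24 nt, A=10 T=5 G=5 C=4): 3' end CCG has 3 G/C ✓; longest run = 3 ✓; GC 9/24 = 37.5%, outside 44.4–63.3% ✗; length 24, outside 17–23 ✗ — fails.
Candidate 5 (23 nt, A=10 T=2 G=7 C=4): 3' end GGA has 2 G/C ✓; longest run = 3 ✓; GC 11/23 = 47.8% ✓; length 23 ✓ — passes.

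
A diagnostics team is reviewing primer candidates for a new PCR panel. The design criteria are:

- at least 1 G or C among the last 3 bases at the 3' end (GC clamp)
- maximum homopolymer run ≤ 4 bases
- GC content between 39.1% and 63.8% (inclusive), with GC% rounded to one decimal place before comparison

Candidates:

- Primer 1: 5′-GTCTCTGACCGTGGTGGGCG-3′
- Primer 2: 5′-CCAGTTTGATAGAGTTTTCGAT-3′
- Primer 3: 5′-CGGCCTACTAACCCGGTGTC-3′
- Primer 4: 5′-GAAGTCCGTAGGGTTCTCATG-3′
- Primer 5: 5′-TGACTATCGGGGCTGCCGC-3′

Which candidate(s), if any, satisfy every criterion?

Primer 1 (20 nt, A=1 T=5 G=9 C=5): 3' end GCG has 3 G/C ✓; longest run = 3 ✓; GC 14/20 = 70.0%, outside 39.1–63.8% ✗ — fails.
Primer 2 (22 nt, A=5 T=9 G=5 C=3): 3' end GAT has 1 G/C ✓; longest run = 4 ✓; GC 8/22 = 36.4%, outside 39.1–63.8% ✗ — fails.
Primer 3 (20 nt, A=3 T=4 G=5 C=8): 3' end GTC has 2 G/C ✓; longest run = 3 ✓; GC 13/20 = 65.0%, outside 39.1–63.8% ✗ — fails.
Primer 4 (21 nt, A=4 T=6 G=7 C=4): 3' end ATG has 1 G/C ✓; longest run = 3 ✓; GC 11/21 = 52.4% ✓ — passes.
Primer 5 (19 nt, A=2 T=4 G=7 C=6): 3' end CGC has 3 G/C ✓; longest run = 4 ✓; GC 13/19 = 68.4%, outside 39.1–63.8% ✗ — fails.

Primer 4 only.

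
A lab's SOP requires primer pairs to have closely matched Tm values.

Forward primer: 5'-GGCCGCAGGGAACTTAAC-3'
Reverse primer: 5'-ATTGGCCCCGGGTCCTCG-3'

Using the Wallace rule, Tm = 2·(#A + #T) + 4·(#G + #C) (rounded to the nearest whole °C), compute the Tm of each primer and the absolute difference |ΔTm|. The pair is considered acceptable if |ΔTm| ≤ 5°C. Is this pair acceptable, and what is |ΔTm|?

|ΔTm| = 4°C; the pair is acceptable.

Forward: A=5 T=2 G=6 C=5 → Tm = 2·7 + 4·11 = 58°C.
Reverse: A=1 T=4 G=6 C=7 → Tm = 2·5 + 4·13 = 62°C.
|ΔTm| = |58 − 62| = 4°C, ≤ 5°C.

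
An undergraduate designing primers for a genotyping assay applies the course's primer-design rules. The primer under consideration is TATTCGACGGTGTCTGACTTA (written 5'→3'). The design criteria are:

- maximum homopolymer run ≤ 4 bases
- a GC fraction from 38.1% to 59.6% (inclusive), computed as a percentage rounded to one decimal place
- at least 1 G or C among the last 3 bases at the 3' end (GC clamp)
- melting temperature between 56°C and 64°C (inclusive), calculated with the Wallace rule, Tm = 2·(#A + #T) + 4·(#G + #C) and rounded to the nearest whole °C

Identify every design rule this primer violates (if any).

Fails: GC clamp.

Base counts: A=4, T=8, G=5, C=4 (length 21).
homopolymer run: longest run = 2 ✓
GC content: GC 9/21 = 42.9% ✓
GC clamp: 3' end TTA has 0 G/C, need ≥1 ✗
Tm: Tm = 2·12 + 4·9 = 60°C ✓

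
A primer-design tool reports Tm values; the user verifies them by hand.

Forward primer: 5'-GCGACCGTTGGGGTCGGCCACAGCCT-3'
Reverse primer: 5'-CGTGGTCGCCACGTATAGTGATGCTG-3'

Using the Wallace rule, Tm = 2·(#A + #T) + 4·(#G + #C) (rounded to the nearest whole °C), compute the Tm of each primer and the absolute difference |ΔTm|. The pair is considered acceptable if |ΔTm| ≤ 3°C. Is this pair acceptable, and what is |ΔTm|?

Forward: A=3 T=4 G=10 C=9 → Tm = 2·7 + 4·19 = 90°C.
Reverse: A=4 T=7 G=9 C=6 → Tm = 2·11 + 4·15 = 82°C.
|ΔTm| = |90 − 82| = 8°C, > 3°C.

|ΔTm| = 8°C; the pair is not acceptable.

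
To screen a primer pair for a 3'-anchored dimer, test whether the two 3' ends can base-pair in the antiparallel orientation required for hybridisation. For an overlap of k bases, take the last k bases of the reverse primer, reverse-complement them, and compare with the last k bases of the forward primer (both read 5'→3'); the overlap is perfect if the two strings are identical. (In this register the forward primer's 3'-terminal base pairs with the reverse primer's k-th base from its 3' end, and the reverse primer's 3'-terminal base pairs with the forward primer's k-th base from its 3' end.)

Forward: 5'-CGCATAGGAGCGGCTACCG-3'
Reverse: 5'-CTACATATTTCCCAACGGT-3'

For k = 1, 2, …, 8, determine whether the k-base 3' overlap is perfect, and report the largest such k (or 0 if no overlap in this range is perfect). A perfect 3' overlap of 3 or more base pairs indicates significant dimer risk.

Longest perfect overlap: 4 complementary base pairs; significant dimer risk (threshold 3).

Last 8 bases (5'→3') — forward …GGCTACCG, reverse …CCAACGGT.
Reverse complement of the reverse primer's last 8 bases: ACCGTTGG; its first k bases are the reverse complement of the reverse primer's last k bases, so a perfect k-base overlap needs the forward primer's last k bases to equal them.
Comparing (forward last k vs required): k=1: G vs A ✗; k=2: CG vs AC ✗; k=3: CCG vs ACC ✗; k=4: ACCG vs ACCG ✓; k=5: TACCG vs ACCGT ✗; k=6: CTACCG vs ACCGTT ✗; k=7: GCTACCG vs ACCGTTG ✗; k=8: GGCTACCG vs ACCGTTGG ✗.
Only k = 4 is perfect, so the longest perfect 3' overlap is 4.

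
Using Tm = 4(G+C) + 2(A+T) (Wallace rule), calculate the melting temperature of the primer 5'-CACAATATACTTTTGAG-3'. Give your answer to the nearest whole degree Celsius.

44°C

Base counts: A=6, T=6, G=2, C=3 (length 17).
Tm = 2·(6+6) + 4·(2+3) = 2·12 + 4·5 = 24 + 20 = 44°C.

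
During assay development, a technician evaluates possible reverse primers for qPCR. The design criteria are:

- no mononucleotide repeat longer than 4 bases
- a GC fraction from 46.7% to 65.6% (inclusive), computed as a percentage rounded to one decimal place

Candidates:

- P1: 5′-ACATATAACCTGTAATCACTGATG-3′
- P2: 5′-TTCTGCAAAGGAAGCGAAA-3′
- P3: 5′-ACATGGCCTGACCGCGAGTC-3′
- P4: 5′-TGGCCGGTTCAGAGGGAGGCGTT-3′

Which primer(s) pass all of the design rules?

P3 and P4.

P1 (24 nt, A=9 T=7 G=3 C=5): longest run = 2 ✓; GC 8/24 = 33.3%, outside 46.7–65.6% ✗ — fails.
P2 (19 nt, A=8 T=3 G=5 C=3): longest run = 3 ✓; GC 8/19 = 42.1%, outside 46.7–65.6% ✗ — fails.
P3 (20 nt, A=4 T=3 G=6 C=7): longest run = 2 ✓; GC 13/20 = 65.0% ✓ — passes.
P4 (23 nt, A=3 T=5 G=11 C=4): longest run = 3 ✓; GC 15/23 = 65.2% ✓ — passes.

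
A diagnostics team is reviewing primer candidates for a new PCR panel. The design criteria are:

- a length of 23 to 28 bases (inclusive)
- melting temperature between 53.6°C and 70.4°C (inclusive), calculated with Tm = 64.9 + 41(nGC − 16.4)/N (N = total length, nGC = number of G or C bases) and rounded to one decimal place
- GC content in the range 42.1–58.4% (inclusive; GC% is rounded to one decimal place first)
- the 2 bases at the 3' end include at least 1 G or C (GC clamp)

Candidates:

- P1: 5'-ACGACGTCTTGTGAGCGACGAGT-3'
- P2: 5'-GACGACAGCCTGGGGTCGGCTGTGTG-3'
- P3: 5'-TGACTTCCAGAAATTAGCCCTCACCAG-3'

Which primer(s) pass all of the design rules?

P1 and P3.

P1 (23 nt, A=5 T=5 G=8 C=5): length 23 ✓; Tm = 64.9 + 41·(13 − 16.4)/23 = 58.8°C ✓; GC 13/23 = 56.5% ✓; 3' end GT has 1 G/C ✓ — passes.
P2 (26 nt, A=3 T=5 G=12 C=6): length 26 ✓; Tm = 64.9 + 41·(18 − 16.4)/26 = 67.4°C ✓; GC 18/26 = 69.2%, outside 42.1–58.4% ✗; 3' end TG has 1 G/C ✓ — fails.
P3 (27 nt, A=8 T=6 G=4 C=9): length 27 ✓; Tm = 64.9 + 41·(13 − 16.4)/27 = 59.7°C ✓; GC 13/27 = 48.1% ✓; 3' end AG has 1 G/C ✓ — passes.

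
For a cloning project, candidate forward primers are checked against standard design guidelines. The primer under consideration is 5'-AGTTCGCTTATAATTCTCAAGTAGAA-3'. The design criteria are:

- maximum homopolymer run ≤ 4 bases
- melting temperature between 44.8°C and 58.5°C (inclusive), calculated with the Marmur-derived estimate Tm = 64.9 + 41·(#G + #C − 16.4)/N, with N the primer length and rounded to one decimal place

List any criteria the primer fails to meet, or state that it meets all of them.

Meets all criteria.

Base counts: A=9, T=9, G=4, C=4 (length 26).
homopolymer run: longest run = 2 ✓
Tm: Tm = 64.9 + 41·(8 − 16.4)/26 = 51.7°C ✓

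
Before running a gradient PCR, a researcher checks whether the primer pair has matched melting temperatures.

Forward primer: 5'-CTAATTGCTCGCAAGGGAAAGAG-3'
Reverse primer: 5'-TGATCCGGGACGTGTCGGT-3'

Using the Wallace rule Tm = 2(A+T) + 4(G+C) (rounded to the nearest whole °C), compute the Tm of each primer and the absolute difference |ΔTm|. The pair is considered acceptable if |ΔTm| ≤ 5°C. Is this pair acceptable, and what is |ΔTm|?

Forward: A=8 T=4 G=7 C=4 → Tm = 2·12 + 4·11 = 68°C.
Reverse: A=2 T=5 G=8 C=4 → Tm = 2·7 + 4·12 = 62°C.
|ΔTm| = |68 − 62| = 6°C, > 5°C.

|ΔTm| = 6°C; the pair is not acceptable.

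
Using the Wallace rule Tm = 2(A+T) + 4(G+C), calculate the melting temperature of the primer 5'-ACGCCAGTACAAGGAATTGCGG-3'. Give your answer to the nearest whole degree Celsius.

Base counts: A=7, T=3, G=7, C=5 (length 22).
Tm = 2·(7+3) + 4·(7+5) = 2·10 + 4·12 = 20 + 48 = 68°C.

68°C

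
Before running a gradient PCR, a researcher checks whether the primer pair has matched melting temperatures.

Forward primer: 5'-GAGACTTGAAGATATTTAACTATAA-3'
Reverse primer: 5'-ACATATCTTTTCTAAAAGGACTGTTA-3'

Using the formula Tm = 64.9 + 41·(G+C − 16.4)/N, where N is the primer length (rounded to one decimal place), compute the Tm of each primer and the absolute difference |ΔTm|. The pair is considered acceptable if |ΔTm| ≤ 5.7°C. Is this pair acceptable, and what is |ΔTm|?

|ΔTm| = 2.3°C; the pair is acceptable.

Forward: G+C = 6, N = 25 → Tm = 64.9 + 41·(6 − 16.4)/25 = 47.8°C.
Reverse: G+C = 7, N = 26 → Tm = 64.9 + 41·(7 − 16.4)/26 = 50.1°C.
|ΔTm| = |47.8 − 50.1| = 2.3°C, ≤ 5.7°C.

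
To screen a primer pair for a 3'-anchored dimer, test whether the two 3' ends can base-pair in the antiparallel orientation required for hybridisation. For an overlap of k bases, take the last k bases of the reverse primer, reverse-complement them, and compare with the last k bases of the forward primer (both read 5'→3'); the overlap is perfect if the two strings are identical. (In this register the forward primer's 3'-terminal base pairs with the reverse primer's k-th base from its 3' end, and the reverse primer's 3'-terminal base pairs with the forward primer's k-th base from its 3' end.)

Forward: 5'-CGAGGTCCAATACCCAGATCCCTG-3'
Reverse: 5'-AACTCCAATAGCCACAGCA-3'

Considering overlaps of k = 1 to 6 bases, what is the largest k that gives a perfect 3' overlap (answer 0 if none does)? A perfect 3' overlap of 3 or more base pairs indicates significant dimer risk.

Longest perfect overlap: 2 complementary base pairs; below the dimer-risk threshold (threshold 3).

Last 6 bases (5'→3') — forward …TCCCTG, reverse …ACAGCA.
Reverse complement of the reverse primer's last 6 bases: TGCTGT; its first k bases are the reverse complement of the reverse primer's last k bases, so a perfect k-base overlap needs the forward primer's last k bases to equal them.
Comparing (forward last k vs required): k=1: G vs T ✗; k=2: TG vs TG ✓; k=3: CTG vs TGC ✗; k=4: CCTG vs TGCT ✗; k=5: CCCTG vs TGCTG ✗; k=6: TCCCTG vs TGCTGT ✗.
Only k = 2 is perfect, so the longest perfect 3' overlap is 2.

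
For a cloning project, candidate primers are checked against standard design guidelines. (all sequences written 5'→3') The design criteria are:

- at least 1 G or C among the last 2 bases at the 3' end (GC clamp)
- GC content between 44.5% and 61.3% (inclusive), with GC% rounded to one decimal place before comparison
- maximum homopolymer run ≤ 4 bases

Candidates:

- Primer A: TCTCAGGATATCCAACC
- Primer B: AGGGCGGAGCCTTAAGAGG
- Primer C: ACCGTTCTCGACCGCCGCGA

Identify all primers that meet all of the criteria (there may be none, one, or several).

Primer A (17 nt, A=5 T=4 G=2 C=6): 3' end CC has 2 G/C ✓; GC 8/17 = 47.1% ✓; longest run = 2 ✓ — passes.
Primer B (19 nt, A=5 T=2 G=9 C=3): 3' end GG has 2 G/C ✓; GC 12/19 = 63.2%, outside 44.5–61.3% ✗; longest run = 3 ✓ — fails.
Primer C (20 nt, A=3 T=3 G=5 C=9): 3' end GA has 1 G/C ✓; GC 14/20 = 70.0%, outside 44.5–61.3% ✗; longest run = 2 ✓ — fails.

Primer A only.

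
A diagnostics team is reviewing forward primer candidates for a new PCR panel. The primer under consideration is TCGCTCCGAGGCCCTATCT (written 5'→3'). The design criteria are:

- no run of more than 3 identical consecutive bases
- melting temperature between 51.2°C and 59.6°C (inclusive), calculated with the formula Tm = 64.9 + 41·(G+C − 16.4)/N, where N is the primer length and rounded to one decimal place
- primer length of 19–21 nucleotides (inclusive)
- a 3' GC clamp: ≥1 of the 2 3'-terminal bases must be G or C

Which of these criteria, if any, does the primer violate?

Meets all criteria.

Base counts: A=2, T=5, G=4, C=8 (length 19).
homopolymer run: longest run = 3 ✓
Tm: Tm = 64.9 + 41·(12 − 16.4)/19 = 55.4°C ✓
length: length 19 ✓
GC clamp: 3' end CT has 1 G/C ✓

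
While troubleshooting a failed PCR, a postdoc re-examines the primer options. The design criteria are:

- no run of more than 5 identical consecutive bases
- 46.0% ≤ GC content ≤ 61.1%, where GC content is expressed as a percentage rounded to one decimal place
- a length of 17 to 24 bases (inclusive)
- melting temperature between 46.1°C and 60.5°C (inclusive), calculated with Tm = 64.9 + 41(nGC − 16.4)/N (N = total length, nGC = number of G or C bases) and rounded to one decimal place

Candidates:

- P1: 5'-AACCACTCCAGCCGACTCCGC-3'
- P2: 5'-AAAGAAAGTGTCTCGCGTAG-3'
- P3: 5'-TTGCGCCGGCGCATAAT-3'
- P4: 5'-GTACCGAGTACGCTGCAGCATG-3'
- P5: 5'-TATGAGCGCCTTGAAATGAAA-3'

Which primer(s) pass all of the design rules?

P1 (21 nt, A=5 T=2 G=3 C=11): longest run = 2 ✓; GC 14/21 = 66.7%, outside 46.0–61.1% ✗; length 21 ✓; Tm = 64.9 + 41·(14 − 16.4)/21 = 60.2°C ✓ — fails.
P2 (20 nt, A=7 T=4 G=6 C=3): longest run = 3 ✓; GC 9/20 = 45.0%, outside 46.0–61.1% ✗; length 20 ✓; Tm = 64.9 + 41·(9 − 16.4)/20 = 49.7°C ✓ — fails.
P3 (17 nt, A=3 T=4 G=5 C=5): longest run = 2 ✓; GC 10/17 = 58.8% ✓; length 17 ✓; Tm = 64.9 + 41·(10 − 16.4)/17 = 49.5°C ✓ — passes.
P4 (22 nt, A=5 T=4 G=7 C=6): longest run = 2 ✓; GC 13/22 = 59.1% ✓; length 22 ✓; Tm = 64.9 + 41·(13 − 16.4)/22 = 58.6°C ✓ — passes.
P5 (21 nt, A=8 T=5 G=5 C=3): longest run = 3 ✓; GC 8/21 = 38.1%, outside 46.0–61.1% ✗; length 21 ✓; Tm = 64.9 + 41·(8 − 16.4)/21 = 48.5°C ✓ — fails.

P3 and P4.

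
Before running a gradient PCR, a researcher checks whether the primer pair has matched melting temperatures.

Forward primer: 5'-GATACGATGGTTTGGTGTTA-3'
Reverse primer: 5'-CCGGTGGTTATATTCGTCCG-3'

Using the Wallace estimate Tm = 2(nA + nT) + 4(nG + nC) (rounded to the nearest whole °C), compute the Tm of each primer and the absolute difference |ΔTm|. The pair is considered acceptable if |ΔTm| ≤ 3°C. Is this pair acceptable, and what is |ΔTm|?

Forward: A=4 T=8 G=7 C=1 → Tm = 2·12 + 4·8 = 56°C.
Reverse: A=2 T=7 G=6 C=5 → Tm = 2·9 + 4·11 = 62°C.
|ΔTm| = |56 − 62| = 6°C, > 3°C.

|ΔTm| = 6°C; the pair is not acceptable.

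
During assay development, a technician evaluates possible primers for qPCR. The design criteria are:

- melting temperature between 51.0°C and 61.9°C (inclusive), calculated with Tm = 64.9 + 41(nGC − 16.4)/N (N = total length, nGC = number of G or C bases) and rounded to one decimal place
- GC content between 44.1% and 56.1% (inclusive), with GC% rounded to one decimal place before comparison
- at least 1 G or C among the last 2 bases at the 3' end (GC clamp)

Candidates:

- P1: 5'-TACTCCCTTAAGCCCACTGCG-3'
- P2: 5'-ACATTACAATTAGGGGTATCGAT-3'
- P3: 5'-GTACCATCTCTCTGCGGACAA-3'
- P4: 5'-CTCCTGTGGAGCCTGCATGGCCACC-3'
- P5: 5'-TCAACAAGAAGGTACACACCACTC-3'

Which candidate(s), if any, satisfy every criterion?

P1 (21 nt, A=4 T=5 G=3 C=9): Tm = 64.9 + 41·(12 − 16.4)/21 = 56.3°C ✓; GC 12/21 = 57.1%, outside 44.1–56.1% ✗; 3' end CG has 2 G/C ✓ — fails.
P2 (23 nt, A=8 T=7 G=5 C=3): Tm = 64.9 + 41·(8 − 16.4)/23 = 49.9°C, outside 51.0–61.9°C ✗; GC 8/23 = 34.8%, outside 44.1–56.1% ✗; 3' end AT has 0 G/C, need ≥1 ✗ — fails.
P3 (21 nt, A=5 T=5 G=4 C=7): Tm = 64.9 + 41·(11 − 16.4)/21 = 54.4°C ✓; GC 11/21 = 52.4% ✓; 3' end AA has 0 G/C, need ≥1 ✗ — fails.
P4 (25 nt, A=3 T=5 G=7 C=10): Tm = 64.9 + 41·(17 − 16.4)/25 = 65.9°C, outside 51.0–61.9°C ✗; GC 17/25 = 68.0%, outside 44.1–56.1% ✗; 3' end CC has 2 G/C ✓ — fails.
P5 (24 nt, A=10 T=3 G=3 C=8): Tm = 64.9 + 41·(11 − 16.4)/24 = 55.7°C ✓; GC 11/24 = 45.8% ✓; 3' end TC has 1 G/C ✓ — passes.

P5 only.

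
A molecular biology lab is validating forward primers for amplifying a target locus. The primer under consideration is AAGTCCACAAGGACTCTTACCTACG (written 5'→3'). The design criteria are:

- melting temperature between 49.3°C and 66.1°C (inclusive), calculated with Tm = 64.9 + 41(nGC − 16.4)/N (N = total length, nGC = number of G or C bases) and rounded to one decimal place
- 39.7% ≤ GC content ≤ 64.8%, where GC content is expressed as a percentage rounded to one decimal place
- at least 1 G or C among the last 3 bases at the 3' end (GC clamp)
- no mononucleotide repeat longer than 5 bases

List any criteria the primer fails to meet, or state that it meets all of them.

Base counts: A=8, T=5, G=4, C=8 (length 25).
Tm: Tm = 64.9 + 41·(12 − 16.4)/25 = 57.7°C ✓
GC content: GC 12/25 = 48.0% ✓
GC clamp: 3' end ACG has 2 G/C ✓
homopolymer run: longest run = 2 ✓

Meets all criteria.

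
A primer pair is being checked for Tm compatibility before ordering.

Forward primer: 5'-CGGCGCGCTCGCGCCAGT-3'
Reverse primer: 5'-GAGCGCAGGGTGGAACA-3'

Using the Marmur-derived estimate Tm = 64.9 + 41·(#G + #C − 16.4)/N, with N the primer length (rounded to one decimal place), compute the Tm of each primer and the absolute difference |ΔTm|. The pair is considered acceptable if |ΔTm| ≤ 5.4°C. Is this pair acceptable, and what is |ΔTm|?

|ΔTm| = 9.8°C; the pair is not acceptable.

Forward: G+C = 15, N = 18 → Tm = 64.9 + 41·(15 − 16.4)/18 = 61.7°C.
Reverse: G+C = 11, N = 17 → Tm = 64.9 + 41·(11 − 16.4)/17 = 51.9°C.
|ΔTm| = |61.7 − 51.9| = 9.8°C, > 5.4°C.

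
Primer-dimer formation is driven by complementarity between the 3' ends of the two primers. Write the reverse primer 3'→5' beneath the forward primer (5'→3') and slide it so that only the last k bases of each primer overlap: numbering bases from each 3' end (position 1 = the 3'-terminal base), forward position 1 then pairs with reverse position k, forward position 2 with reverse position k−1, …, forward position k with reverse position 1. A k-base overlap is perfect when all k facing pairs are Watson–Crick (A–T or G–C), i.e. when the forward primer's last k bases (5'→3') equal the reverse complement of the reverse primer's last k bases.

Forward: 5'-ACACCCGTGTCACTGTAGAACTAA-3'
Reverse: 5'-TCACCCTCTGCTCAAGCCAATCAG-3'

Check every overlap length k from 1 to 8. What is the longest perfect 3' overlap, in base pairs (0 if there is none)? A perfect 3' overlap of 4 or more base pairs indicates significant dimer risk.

Longest perfect overlap: 0 complementary base pairs; below the dimer-risk threshold (threshold 4).

Last 8 bases (5'→3') — forward …AGAACTAA, reverse …CCAATCAG.
Reverse complement of the reverse primer's last 8 bases: CTGATTGG; its first k bases are the reverse complement of the reverse primer's last k bases, so a perfect k-base overlap needs the forward primer's last k bases to equal them.
Comparing (forward last k vs required): k=1: A vs C ✗; k=2: AA vs CT ✗; k=3: TAA vs CTG ✗; k=4: CTAA vs CTGA ✗; k=5: ACTAA vs CTGAT ✗; k=6: AACTAA vs CTGATT ✗; k=7: GAACTAA vs CTGATTG ✗; k=8: AGAACTAA vs CTGATTGG ✗.
No overlap length from 1 to 8 is perfect, so the longest perfect 3' overlap is 0.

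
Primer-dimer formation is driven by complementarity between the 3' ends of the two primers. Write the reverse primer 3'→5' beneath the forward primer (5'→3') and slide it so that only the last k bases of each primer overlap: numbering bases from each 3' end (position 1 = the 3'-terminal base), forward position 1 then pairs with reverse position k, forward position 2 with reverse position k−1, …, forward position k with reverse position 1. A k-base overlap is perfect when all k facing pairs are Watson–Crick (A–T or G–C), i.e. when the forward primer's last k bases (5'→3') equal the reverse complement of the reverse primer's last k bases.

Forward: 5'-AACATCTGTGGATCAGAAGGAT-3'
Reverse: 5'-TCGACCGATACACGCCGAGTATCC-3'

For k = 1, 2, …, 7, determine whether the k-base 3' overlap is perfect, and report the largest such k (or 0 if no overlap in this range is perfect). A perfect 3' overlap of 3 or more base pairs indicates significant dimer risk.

Last 7 bases (5'→3') — forward …GAAGGAT, reverse …AGTATCC.
Reverse complement of the reverse primer's last 7 bases: GGATACT; its first k bases are the reverse complement of the reverse primer's last k bases, so a perfect k-base overlap needs the forward primer's last k bases to equal them.
Comparing (forward last k vs required): k=1: T vs G ✗; k=2: AT vs GG ✗; k=3: GAT vs GGA ✗; k=4: GGAT vs GGAT ✓; k=5: AGGAT vs GGATA ✗; k=6: AAGGAT vs GGATAC ✗; k=7: GAAGGAT vs GGATACT ✗.
Only k = 4 is perfect, so the longest perfect 3' overlap is 4.

Longest perfect overlap: 4 complementary base pairs; significant dimer risk (threshold 3).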